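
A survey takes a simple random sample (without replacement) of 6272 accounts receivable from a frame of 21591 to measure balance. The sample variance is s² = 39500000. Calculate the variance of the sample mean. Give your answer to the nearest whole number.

Under SRS without replacement, Var(ȳ) = (1 − f)·s²/n with f = n/N = 6272/21591 = 0.29049141.
Var(ȳ) = (1 − 0.29049141)·39500000/6272 = 0.70950859·6297.8316 = 4468.3657.

4468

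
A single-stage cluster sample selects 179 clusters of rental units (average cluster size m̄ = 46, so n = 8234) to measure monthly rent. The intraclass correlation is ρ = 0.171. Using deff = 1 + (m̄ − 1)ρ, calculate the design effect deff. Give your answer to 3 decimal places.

8.695

deff = 1 + (46 − 1)·0.171 = 1 + 7.695 = 8.695.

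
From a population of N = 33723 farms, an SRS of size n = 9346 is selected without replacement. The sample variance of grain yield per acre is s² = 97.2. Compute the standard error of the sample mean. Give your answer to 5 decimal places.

Under SRS without replacement, Var(ȳ) = (1 − f)·s²/n with f = n/N = 9346/33723 = 0.27714023.
Var(ȳ) = (1 − 0.27714023)·97.2/9346 = 0.72285977·0.010400171 = 0.0075178654.
SE(ȳ) = √(0.0075178654) = 0.08671.

0.08671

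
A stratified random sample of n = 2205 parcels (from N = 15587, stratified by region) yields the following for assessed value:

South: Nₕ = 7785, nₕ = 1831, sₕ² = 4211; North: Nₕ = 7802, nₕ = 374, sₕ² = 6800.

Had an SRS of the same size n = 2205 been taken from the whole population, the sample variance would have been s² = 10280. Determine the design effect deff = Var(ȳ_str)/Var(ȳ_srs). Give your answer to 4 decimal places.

Var(ȳ_str) = Σ Wₕ²(1−fₕ)sₕ²/nₕ with Wₕ = Nₕ/15587:
  South: (7785/15587)²·(1−1831/7785)·4211/1831 = 0.43877237
  North: (7802/15587)²·(1−374/7802)·6800/374 = 4.3370066
  → Var(ȳ_str) = 4.775779.
Var(ȳ_srs) = (1 − 2205/15587)·10280/2205 = 4.0026076.
deff = 4.775779 / 4.0026076 = 1.1932.

1.1932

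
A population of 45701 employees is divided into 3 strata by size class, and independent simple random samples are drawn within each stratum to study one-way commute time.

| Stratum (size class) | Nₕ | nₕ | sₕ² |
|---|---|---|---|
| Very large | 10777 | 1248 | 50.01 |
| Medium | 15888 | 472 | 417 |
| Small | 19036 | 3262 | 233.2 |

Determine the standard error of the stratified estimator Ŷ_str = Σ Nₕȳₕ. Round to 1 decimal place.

Var(Ŷ_str) = Σₕ Nₕ²(1 − fₕ)sₕ²/nₕ.
Very large: 10777²·(1 − 1248/10777)·50.01/1248 = 4.1151671 × 10^6.
Medium: 15888²·(1 − 472/15888)·417/472 = 2.163889 × 10^8.
Small: 19036²·(1 − 3262/19036)·233.2/3262 = 2.1466544 × 10^7.
Sum = 2.4197061 × 10^8.
SE = √(2.4197061 × 10^8) = 15555.4.

15555.4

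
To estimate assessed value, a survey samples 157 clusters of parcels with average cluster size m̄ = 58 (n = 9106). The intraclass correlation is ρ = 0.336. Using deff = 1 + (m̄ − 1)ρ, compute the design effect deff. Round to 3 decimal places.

deff = 1 + (58 − 1)·0.336 = 1 + 19.152 = 20.152.

20.152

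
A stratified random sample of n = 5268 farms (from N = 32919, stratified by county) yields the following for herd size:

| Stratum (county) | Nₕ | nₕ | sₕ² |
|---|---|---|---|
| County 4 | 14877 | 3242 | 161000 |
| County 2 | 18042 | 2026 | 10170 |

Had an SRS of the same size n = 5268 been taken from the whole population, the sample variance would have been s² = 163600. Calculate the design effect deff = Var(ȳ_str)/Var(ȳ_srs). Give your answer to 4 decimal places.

0.3554

Var(ȳ_str) = Σ Wₕ²(1−fₕ)sₕ²/nₕ with Wₕ = Nₕ/32919:
  County 4: (14877/32919)²·(1−3242/14877)·161000/3242 = 7.9323405
  County 2: (18042/32919)²·(1−2026/18042)·10170/2026 = 1.3385265
  → Var(ȳ_str) = 9.270867.
Var(ȳ_srs) = (1 − 5268/32919)·163600/5268 = 26.085655.
deff = 9.270867 / 26.085655 = 0.3554.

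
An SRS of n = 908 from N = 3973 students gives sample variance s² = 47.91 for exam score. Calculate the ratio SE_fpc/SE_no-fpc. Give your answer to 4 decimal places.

f = n/N = 908/3973 = 0.22854266.
SE_no-fpc = √(s²/n) = 0.22970485; SE_fpc = √((1−f)s²/n) = 0.20175584.
Ratio = √(1−f) = 0.87832644.

0.8783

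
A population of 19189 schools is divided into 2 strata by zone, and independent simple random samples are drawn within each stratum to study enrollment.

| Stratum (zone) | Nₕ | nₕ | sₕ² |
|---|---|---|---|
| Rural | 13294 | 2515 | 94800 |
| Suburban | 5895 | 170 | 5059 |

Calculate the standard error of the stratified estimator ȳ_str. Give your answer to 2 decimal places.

4.17

Var(ȳ_str) = Σₕ Wₕ²(1 − fₕ)sₕ²/nₕ with Wₕ = Nₕ/N, N = 19189.
Rural: Wₕ = 0.69279275; term = 0.69279275²·(1 − 0.18918309)·94800/2515 = 14.668976.
Suburban: Wₕ = 0.30720725; term = 0.30720725²·(1 − 0.02883800)·5059/170 = 2.7275353.
Sum = 17.396511.
SE = √(17.396511) = 4.17.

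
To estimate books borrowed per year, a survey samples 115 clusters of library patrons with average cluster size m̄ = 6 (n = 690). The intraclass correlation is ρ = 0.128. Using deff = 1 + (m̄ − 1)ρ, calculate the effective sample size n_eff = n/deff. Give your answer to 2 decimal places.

420.73

deff = 1 + (6 − 1)·0.128 = 1 + 0.64 = 1.64.
n_eff = 690 / 1.64 = 420.73.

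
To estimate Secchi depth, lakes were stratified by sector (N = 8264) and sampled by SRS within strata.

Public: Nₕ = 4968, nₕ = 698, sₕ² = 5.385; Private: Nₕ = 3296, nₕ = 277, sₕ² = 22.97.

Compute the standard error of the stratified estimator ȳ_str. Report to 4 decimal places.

Var(ȳ_str) = Σₕ Wₕ²(1 − fₕ)sₕ²/nₕ with Wₕ = Nₕ/N, N = 8264.
Public: Wₕ = 0.60116167; term = 0.60116167²·(1 − 0.14049919)·5.385/698 = 0.002396399.
Private: Wₕ = 0.39883833; term = 0.39883833²·(1 − 0.08404126)·22.97/277 = 0.012082336.
Sum = 0.014478735.
SE = √(0.014478735) = 0.1203.

0.1203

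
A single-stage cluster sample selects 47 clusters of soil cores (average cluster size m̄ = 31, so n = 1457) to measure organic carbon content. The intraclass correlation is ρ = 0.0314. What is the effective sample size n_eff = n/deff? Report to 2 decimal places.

750.26

deff = 1 + (31 − 1)·0.0314 = 1 + 0.942 = 1.942.
n_eff = 1457 / 1.942 = 750.26.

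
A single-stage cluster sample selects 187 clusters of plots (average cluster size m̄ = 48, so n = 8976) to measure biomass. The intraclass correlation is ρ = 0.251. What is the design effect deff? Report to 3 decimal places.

deff = 1 + (48 − 1)·0.251 = 1 + 11.797 = 12.797.

12.797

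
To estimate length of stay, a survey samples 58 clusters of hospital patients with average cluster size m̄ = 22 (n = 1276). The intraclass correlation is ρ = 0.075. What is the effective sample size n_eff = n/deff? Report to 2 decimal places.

deff = 1 + (22 − 1)·0.075 = 1 + 1.575 = 2.575.
n_eff = 1276 / 2.575 = 495.53.

495.53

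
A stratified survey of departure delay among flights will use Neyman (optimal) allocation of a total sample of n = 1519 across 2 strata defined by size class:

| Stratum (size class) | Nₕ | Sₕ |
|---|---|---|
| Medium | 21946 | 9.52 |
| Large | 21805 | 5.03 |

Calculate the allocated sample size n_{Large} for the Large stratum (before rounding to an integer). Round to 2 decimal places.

Neyman allocation: nₕ = n·NₕSₕ / Σⱼ NⱼSⱼ.
Σ NⱼSⱼ = 21946·9.52 + 21805·5.03 = 318605.07.
n_{Large} = 1519·21805·5.03 / 318605.07 = 522.91.

522.91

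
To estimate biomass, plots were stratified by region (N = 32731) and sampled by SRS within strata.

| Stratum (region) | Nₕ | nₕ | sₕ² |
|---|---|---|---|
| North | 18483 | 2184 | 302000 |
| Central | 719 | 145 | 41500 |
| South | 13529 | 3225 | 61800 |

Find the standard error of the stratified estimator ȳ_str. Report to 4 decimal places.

6.4411

Var(ȳ_str) = Σₕ Wₕ²(1 − fₕ)sₕ²/nₕ with Wₕ = Nₕ/N, N = 32731.
North: Wₕ = 0.56469402; term = 0.56469402²·(1 − 0.11816264)·302000/2184 = 38.883843.
Central: Wₕ = 0.02196694; term = 0.02196694²·(1 − 0.20166898)·41500/145 = 0.11025602.
South: Wₕ = 0.41333904; term = 0.41333904²·(1 − 0.23837682)·61800/3225 = 2.4935137.
Sum = 41.487613.
SE = √(41.487613) = 6.4411.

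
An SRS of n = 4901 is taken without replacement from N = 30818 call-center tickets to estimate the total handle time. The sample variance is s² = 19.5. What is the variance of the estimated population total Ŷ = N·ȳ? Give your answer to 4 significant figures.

3.178 × 10^6

Var(Ŷ) = N²·Var(ȳ) = N²·(1 − n/N)·s²/n.
f = 4901/30818 = 0.15903044; Var(ȳ) = 0.84096956·19.5/4901 = 0.0033460327.
Var(Ŷ) = 30818² · 0.0033460327 = 3.1778916 × 10^6.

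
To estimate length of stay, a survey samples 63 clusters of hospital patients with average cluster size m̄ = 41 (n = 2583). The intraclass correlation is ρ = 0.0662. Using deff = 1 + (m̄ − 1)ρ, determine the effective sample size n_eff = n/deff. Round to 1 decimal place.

708.1

deff = 1 + (41 − 1)·0.0662 = 1 + 2.648 = 3.648.
n_eff = 2583 / 3.648 = 708.1.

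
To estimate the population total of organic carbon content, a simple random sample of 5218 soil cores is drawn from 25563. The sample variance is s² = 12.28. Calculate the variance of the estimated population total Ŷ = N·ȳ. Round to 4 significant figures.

1.224 × 10^6

Var(Ŷ) = N²·Var(ȳ) = N²·(1 − n/N)·s²/n.
f = 5218/25563 = 0.20412315; Var(ȳ) = 0.79587685·12.28/5218 = 0.0018730103.
Var(Ŷ) = 25563² · 0.0018730103 = 1.2239504 × 10^6.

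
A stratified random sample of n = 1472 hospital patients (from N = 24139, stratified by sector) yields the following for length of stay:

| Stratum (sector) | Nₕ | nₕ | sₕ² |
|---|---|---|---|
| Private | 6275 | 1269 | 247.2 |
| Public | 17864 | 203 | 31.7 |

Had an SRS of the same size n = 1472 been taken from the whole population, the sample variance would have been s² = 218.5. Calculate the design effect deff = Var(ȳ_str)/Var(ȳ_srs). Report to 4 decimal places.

Var(ȳ_str) = Σ Wₕ²(1−fₕ)sₕ²/nₕ with Wₕ = Nₕ/24139:
  Private: (6275/24139)²·(1−1269/6275)·247.2/1269 = 0.010501537
  Public: (17864/24139)²·(1−203/17864)·31.7/203 = 0.084550986
  → Var(ȳ_str) = 0.095052523.
Var(ȳ_srs) = (1 − 1472/24139)·218.5/1472 = 0.13938576.
deff = 0.095052523 / 0.13938576 = 0.6819.

0.6819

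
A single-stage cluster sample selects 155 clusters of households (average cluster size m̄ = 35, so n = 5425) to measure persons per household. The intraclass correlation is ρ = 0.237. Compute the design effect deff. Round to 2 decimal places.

9.06

deff = 1 + (35 − 1)·0.237 = 1 + 8.058 = 9.058.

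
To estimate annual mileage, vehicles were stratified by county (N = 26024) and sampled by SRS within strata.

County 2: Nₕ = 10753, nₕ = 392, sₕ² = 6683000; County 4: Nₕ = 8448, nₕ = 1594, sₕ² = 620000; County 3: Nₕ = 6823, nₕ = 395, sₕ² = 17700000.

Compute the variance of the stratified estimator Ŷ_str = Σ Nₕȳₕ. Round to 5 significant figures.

3.8872 × 10^12

Var(Ŷ_str) = Σₕ Nₕ²(1 − fₕ)sₕ²/nₕ.
County 2: 10753²·(1 − 392/10753)·6683000/392 = 1.8994012 × 10^12.
County 4: 8448²·(1 − 1594/8448)·620000/1594 = 2.2521711 × 10^10.
County 3: 6823²·(1 − 395/6823)·17700000/395 = 1.9652935 × 10^12.
Sum = 3.8872164 × 10^12.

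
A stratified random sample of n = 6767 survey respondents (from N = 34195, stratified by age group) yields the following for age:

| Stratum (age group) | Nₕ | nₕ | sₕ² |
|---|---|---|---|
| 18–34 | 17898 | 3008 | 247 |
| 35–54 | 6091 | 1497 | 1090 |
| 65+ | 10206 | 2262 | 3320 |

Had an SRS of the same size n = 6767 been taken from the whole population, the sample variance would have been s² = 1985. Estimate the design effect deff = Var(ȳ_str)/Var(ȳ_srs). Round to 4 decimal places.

Var(ȳ_str) = Σ Wₕ²(1−fₕ)sₕ²/nₕ with Wₕ = Nₕ/34195:
  18–34: (17898/34195)²·(1−3008/17898)·247/3008 = 0.018715141
  35–54: (6091/34195)²·(1−1497/6091)·1090/1497 = 0.01742445
  65+: (10206/34195)²·(1−2262/10206)·3320/2262 = 0.1017689
  → Var(ȳ_str) = 0.13790849.
Var(ȳ_srs) = (1 − 6767/34195)·1985/6767 = 0.23528588.
deff = 0.13790849 / 0.23528588 = 0.5861.

0.5861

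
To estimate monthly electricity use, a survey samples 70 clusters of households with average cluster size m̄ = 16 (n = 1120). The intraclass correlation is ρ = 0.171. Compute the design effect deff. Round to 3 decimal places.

3.565

deff = 1 + (16 − 1)·0.171 = 1 + 2.565 = 3.565.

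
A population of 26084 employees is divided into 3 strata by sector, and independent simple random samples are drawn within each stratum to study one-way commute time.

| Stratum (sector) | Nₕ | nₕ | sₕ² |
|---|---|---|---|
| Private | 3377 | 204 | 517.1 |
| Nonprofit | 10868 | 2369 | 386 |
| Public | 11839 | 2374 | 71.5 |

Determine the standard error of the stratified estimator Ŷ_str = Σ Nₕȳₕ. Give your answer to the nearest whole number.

Var(Ŷ_str) = Σₕ Nₕ²(1 − fₕ)sₕ²/nₕ.
Private: 3377²·(1 − 204/3377)·517.1/204 = 2.7160984 × 10^7.
Nonprofit: 10868²·(1 − 2369/10868)·386/2369 = 1.5050111 × 10^7.
Public: 11839²·(1 − 2374/11839)·71.5/2374 = 3.3749004 × 10^6.
Sum = 4.5585995 × 10^7.
SE = √(4.5585995 × 10^7) = 6752.

6752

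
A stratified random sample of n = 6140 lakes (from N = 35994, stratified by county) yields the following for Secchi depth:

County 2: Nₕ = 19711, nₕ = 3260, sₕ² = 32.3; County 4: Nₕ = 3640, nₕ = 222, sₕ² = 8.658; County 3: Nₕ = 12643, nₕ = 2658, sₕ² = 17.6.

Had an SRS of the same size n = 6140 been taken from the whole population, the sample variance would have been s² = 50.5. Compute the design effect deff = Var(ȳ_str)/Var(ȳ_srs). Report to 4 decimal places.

0.5130

Var(ȳ_str) = Σ Wₕ²(1−fₕ)sₕ²/nₕ with Wₕ = Nₕ/35994:
  County 2: (19711/35994)²·(1−3260/19711)·32.3/3260 = 0.0024798514
  County 4: (3640/35994)²·(1−222/3640)·8.658/222 = 3.7452242 × 10^-4
  County 3: (12643/35994)²·(1−2658/12643)·17.6/2658 = 6.4520195 × 10^-4
  → Var(ȳ_str) = 0.0034995758.
Var(ȳ_srs) = (1 − 6140/35994)·50.5/6140 = 0.0068217441.
deff = 0.0034995758 / 0.0068217441 = 0.5130.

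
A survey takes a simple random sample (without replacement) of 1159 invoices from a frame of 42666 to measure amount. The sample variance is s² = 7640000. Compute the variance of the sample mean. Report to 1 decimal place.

6412.8

Under SRS without replacement, Var(ȳ) = (1 − f)·s²/n with f = n/N = 1159/42666 = 0.02716449.
Var(ȳ) = (1 − 0.02716449)·7640000/1159 = 0.97283551·6591.8896 = 6412.8243.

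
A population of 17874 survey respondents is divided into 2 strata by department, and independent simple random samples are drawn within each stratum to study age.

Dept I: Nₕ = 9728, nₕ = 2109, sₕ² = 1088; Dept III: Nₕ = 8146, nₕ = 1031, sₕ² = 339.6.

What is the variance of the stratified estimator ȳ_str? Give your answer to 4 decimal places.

0.1794

Var(ȳ_str) = Σₕ Wₕ²(1 − fₕ)sₕ²/nₕ with Wₕ = Nₕ/N, N = 17874.
Dept I: Wₕ = 0.54425422; term = 0.54425422²·(1 − 0.21679688)·1088/2109 = 0.11968241.
Dept III: Wₕ = 0.45574578; term = 0.45574578²·(1 − 0.12656519)·339.6/1031 = 0.059756454.
Sum = 0.17943886.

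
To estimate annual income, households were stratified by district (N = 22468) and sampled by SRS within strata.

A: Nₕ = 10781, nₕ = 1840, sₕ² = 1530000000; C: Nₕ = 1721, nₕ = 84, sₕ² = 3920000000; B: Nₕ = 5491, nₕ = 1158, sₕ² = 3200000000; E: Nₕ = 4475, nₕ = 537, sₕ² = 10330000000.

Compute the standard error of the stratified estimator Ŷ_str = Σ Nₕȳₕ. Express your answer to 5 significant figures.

2.4827 × 10^7

Var(Ŷ_str) = Σₕ Nₕ²(1 − fₕ)sₕ²/nₕ.
A: 10781²·(1 − 1840/10781)·1530000000/1840 = 8.0152809 × 10^13.
C: 1721²·(1 − 84/1721)·3920000000/84 = 1.3147293 × 10^14.
B: 5491²·(1 − 1158/5491)·3200000000/1158 = 6.5747849 × 10^13.
E: 4475²·(1 − 537/4475)·10330000000/537 = 3.3899617 × 10^14.
Sum = 6.1636976 × 10^14.
SE = √(6.1636976 × 10^14) = 2.4827 × 10^7.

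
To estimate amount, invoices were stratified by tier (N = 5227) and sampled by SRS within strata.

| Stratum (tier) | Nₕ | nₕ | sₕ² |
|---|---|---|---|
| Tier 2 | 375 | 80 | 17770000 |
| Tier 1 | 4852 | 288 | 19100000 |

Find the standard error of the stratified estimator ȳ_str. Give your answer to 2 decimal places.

233.78

Var(ȳ_str) = Σₕ Wₕ²(1 − fₕ)sₕ²/nₕ with Wₕ = Nₕ/N, N = 5227.
Tier 2: Wₕ = 0.07174287; term = 0.07174287²·(1 − 0.21333333)·17770000/80 = 899.38517.
Tier 1: Wₕ = 0.92825713; term = 0.92825713²·(1 − 0.05935697)·19100000/288 = 53752.95.
Sum = 54652.335.
SE = √(54652.335) = 233.78.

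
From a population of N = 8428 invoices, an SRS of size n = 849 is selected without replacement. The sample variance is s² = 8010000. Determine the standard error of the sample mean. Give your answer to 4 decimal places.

Under SRS without replacement, Var(ȳ) = (1 − f)·s²/n with f = n/N = 849/8428 = 0.10073564.
Var(ȳ) = (1 − 0.10073564)·8010000/849 = 0.89926436·9434.629 = 8484.2256.
SE(ȳ) = √(8484.2256) = 92.1099.

92.1099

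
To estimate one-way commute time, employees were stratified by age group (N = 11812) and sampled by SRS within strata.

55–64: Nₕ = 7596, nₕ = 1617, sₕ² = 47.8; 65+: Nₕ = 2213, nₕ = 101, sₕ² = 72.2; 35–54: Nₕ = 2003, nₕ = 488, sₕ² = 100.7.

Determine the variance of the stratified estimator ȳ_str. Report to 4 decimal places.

0.0381

Var(ȳ_str) = Σₕ Wₕ²(1 − fₕ)sₕ²/nₕ with Wₕ = Nₕ/N, N = 11812.
55–64: Wₕ = 0.64307484; term = 0.64307484²·(1 − 0.21287520)·47.8/1617 = 0.0096224244.
65+: Wₕ = 0.18735185; term = 0.18735185²·(1 − 0.04563940)·72.2/101 = 0.023946623.
35–54: Wₕ = 0.16957332; term = 0.16957332²·(1 − 0.24363455)·100.7/488 = 0.0044880362.
Sum = 0.038057084.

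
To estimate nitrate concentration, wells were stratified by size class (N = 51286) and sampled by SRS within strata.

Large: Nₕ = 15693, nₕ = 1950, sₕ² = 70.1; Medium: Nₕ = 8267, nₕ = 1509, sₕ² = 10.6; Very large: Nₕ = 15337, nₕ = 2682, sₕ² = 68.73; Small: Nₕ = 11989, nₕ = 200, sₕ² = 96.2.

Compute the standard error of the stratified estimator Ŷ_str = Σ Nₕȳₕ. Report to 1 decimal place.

Var(Ŷ_str) = Σₕ Nₕ²(1 − fₕ)sₕ²/nₕ.
Large: 15693²·(1 − 1950/15693)·70.1/1950 = 7.7530204 × 10^6.
Medium: 8267²·(1 − 1509/8267)·10.6/1509 = 392448.57.
Very large: 15337²·(1 − 2682/15337)·68.73/2682 = 4.9738208 × 10^6.
Small: 11989²·(1 − 200/11989)·96.2/200 = 6.7983732 × 10^7.
Sum = 8.1103022 × 10^7.
SE = √(8.1103022 × 10^7) = 9005.7.

9005.7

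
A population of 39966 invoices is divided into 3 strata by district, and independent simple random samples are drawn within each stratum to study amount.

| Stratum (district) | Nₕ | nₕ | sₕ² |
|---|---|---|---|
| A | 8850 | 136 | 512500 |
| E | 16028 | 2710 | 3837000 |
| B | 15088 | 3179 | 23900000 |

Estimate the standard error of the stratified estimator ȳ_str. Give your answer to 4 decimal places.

Var(ȳ_str) = Σₕ Wₕ²(1 − fₕ)sₕ²/nₕ with Wₕ = Nₕ/N, N = 39966.
A: Wₕ = 0.22143822; term = 0.22143822²·(1 − 0.01536723)·512500/136 = 181.94261.
E: Wₕ = 0.40104088; term = 0.40104088²·(1 − 0.16907911)·3837000/2710 = 189.21671.
B: Wₕ = 0.37752089; term = 0.37752089²·(1 − 0.21069724)·23900000/3179 = 845.73241.
Sum = 1216.8917.
SE = √(1216.8917) = 34.8840.

34.8840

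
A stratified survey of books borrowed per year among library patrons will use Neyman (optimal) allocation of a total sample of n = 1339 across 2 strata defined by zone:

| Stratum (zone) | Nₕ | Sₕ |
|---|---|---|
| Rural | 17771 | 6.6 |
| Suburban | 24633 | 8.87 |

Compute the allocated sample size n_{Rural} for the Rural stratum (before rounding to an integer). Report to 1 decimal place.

467.7

Neyman allocation: nₕ = n·NₕSₕ / Σⱼ NⱼSⱼ.
Σ NⱼSⱼ = 17771·6.6 + 24633·8.87 = 335783.31.
n_{Rural} = 1339·17771·6.6 / 335783.31 = 467.7.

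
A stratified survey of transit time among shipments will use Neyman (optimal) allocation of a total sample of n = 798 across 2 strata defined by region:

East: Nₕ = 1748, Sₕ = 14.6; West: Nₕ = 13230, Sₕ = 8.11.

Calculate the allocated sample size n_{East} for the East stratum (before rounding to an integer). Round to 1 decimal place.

153.3

Neyman allocation: nₕ = n·NₕSₕ / Σⱼ NⱼSⱼ.
Σ NⱼSⱼ = 1748·14.6 + 13230·8.11 = 132816.1.
n_{East} = 798·1748·14.6 / 132816.1 = 153.3.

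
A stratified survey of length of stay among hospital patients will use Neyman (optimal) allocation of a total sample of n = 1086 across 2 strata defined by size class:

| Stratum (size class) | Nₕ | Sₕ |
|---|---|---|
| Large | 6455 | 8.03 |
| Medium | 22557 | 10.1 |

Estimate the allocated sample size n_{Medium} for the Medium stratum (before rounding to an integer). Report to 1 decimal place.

Neyman allocation: nₕ = n·NₕSₕ / Σⱼ NⱼSⱼ.
Σ NⱼSⱼ = 6455·8.03 + 22557·10.1 = 279659.35.
n_{Medium} = 1086·22557·10.1 / 279659.35 = 884.7.

884.7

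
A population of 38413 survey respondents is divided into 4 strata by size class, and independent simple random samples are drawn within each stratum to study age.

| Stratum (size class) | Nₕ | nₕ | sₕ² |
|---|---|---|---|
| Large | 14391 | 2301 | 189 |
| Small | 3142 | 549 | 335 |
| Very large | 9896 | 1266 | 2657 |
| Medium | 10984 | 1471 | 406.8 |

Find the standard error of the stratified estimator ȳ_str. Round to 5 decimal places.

0.39257

Var(ȳ_str) = Σₕ Wₕ²(1 − fₕ)sₕ²/nₕ with Wₕ = Nₕ/N, N = 38413.
Large: Wₕ = 0.37463879; term = 0.37463879²·(1 − 0.15989160)·189/2301 = 0.0096851423.
Small: Wₕ = 0.08179523; term = 0.08179523²·(1 − 0.17472947)·335/549 = 0.0033691838.
Very large: Wₕ = 0.25762112; term = 0.25762112²·(1 − 0.12793048)·2657/1266 = 0.1214708.
Medium: Wₕ = 0.28594486; term = 0.28594486²·(1 − 0.13392207)·406.8/1471 = 0.019583479.
Sum = 0.15410861.
SE = √(0.15410861) = 0.39257.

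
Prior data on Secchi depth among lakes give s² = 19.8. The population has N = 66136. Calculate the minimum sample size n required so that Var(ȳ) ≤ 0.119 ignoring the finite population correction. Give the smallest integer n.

Without fpc, n₀ = s²/D = 19.8/0.119 = 166.3866.
Rounding up, n = 167.

167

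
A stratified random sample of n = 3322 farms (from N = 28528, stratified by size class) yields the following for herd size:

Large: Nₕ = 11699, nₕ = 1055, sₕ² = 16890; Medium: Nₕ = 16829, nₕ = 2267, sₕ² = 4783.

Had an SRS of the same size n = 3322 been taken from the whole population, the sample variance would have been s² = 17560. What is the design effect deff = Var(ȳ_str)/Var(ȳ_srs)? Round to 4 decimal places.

Var(ȳ_str) = Σ Wₕ²(1−fₕ)sₕ²/nₕ with Wₕ = Nₕ/28528:
  Large: (11699/28528)²·(1−1055/11699)·16890/1055 = 2.4495604
  Medium: (16829/28528)²·(1−2267/16829)·4783/2267 = 0.63530979
  → Var(ȳ_str) = 3.0848702.
Var(ȳ_srs) = (1 − 3322/28528)·17560/3322 = 4.6704367.
deff = 3.0848702 / 4.6704367 = 0.6605.

0.6605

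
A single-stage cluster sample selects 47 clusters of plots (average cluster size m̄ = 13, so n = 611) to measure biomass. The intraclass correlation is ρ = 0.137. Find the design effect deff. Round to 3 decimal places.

2.644

deff = 1 + (13 − 1)·0.137 = 1 + 1.644 = 2.644.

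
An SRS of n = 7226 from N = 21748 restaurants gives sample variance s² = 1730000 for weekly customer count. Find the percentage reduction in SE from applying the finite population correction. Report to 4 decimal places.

18.2847

f = n/N = 7226/21748 = 0.33226044.
SE_no-fpc = √(s²/n) = 15.472984; SE_fpc = √((1−f)s²/n) = 12.6438.
Ratio = √(1−f) = 0.81715333. Reduction = 100·(1 − 0.81715333) = 18.2847%.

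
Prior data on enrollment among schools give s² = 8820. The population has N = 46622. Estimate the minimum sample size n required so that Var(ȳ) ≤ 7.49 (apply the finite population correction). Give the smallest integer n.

Without fpc, n₀ = s²/D = 8820/7.49 = 1177.5701.
With fpc, (1 − n/N)·s²/n ≤ D requires n ≥ n₀/(1 + n₀/N) = 1177.5701/(1 + 1177.5701/46622) = 1148.5600.
Rounding up, n = 1149.

1149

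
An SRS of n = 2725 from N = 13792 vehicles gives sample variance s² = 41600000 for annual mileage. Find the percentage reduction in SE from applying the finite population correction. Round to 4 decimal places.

f = n/N = 2725/13792 = 0.19757831.
SE_no-fpc = √(s²/n) = 123.55588; SE_fpc = √((1−f)s²/n) = 110.67888.
Ratio = √(1−f) = 0.89577994. Reduction = 100·(1 − 0.89577994) = 10.4220%.

10.4220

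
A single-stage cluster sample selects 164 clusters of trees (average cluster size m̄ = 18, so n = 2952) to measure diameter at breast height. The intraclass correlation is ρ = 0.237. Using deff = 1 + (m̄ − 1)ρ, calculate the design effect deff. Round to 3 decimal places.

deff = 1 + (18 − 1)·0.237 = 1 + 4.029 = 5.029.

5.029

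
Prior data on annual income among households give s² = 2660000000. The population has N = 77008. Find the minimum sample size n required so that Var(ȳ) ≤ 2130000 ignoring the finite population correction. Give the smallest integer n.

Without fpc, n₀ = s²/D = 2660000000/2130000 = 1248.8263.
Rounding up, n = 1249.

1249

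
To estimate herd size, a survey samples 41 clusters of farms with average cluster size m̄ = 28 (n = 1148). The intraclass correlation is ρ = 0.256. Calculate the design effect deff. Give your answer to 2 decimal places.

7.91

deff = 1 + (28 − 1)·0.256 = 1 + 6.912 = 7.912.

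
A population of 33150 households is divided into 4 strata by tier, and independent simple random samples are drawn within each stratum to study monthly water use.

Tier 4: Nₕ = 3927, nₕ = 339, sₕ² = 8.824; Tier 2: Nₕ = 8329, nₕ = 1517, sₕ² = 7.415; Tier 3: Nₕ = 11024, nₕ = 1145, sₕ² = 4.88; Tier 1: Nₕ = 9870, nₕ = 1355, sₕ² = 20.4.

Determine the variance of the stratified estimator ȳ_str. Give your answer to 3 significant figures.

0.00216

Var(ȳ_str) = Σₕ Wₕ²(1 − fₕ)sₕ²/nₕ with Wₕ = Nₕ/N, N = 33150.
Tier 4: Wₕ = 0.11846154; term = 0.11846154²·(1 − 0.08632544)·8.824/339 = 3.3374293 × 10^-4.
Tier 2: Wₕ = 0.25125189; term = 0.25125189²·(1 − 0.18213471)·7.415/1517 = 2.5236319 × 10^-4.
Tier 3: Wₕ = 0.33254902; term = 0.33254902²·(1 − 0.10386430)·4.88/1145 = 4.2237622 × 10^-4.
Tier 1: Wₕ = 0.29773756; term = 0.29773756²·(1 − 0.13728470)·20.4/1355 = 0.0011513984.
Sum = 0.0021598807.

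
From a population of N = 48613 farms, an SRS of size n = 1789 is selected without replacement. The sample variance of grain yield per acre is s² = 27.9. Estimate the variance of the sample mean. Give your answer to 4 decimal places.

Under SRS without replacement, Var(ȳ) = (1 − f)·s²/n with f = n/N = 1789/48613 = 0.03680086.
Var(ȳ) = (1 − 0.03680086)·27.9/1789 = 0.96319914·0.015595305 = 0.015021384.

0.0150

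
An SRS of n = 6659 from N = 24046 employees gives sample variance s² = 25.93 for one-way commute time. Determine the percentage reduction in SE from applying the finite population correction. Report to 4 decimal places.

f = n/N = 6659/24046 = 0.27692756.
SE_no-fpc = √(s²/n) = 0.062401747; SE_fpc = √((1−f)s²/n) = 0.053062494.
Ratio = √(1−f) = 0.85033667. Reduction = 100·(1 − 0.85033667) = 14.9663%.

14.9663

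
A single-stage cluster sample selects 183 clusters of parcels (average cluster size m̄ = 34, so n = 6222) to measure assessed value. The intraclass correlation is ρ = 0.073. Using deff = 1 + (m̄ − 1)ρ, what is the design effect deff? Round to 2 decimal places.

3.41

deff = 1 + (34 − 1)·0.073 = 1 + 2.409 = 3.409.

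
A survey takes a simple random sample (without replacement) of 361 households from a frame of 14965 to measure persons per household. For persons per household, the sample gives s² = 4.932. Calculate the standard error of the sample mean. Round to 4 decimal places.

Under SRS without replacement, Var(ȳ) = (1 − f)·s²/n with f = n/N = 361/14965 = 0.02412295.
Var(ȳ) = (1 − 0.02412295)·4.932/361 = 0.97587705·0.01366205 = 0.013332481.
SE(ȳ) = √(0.013332481) = 0.1155.

0.1155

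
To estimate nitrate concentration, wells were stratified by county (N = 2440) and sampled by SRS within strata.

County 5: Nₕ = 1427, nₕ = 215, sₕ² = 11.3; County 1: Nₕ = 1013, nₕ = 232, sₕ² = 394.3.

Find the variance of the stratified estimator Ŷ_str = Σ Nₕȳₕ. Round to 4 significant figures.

1.436 × 10^6

Var(Ŷ_str) = Σₕ Nₕ²(1 − fₕ)sₕ²/nₕ.
County 5: 1427²·(1 − 215/1427)·11.3/215 = 90900.564.
County 1: 1013²·(1 − 232/1013)·394.3/232 = 1.3446191 × 10^6.
Sum = 1.4355197 × 10^6.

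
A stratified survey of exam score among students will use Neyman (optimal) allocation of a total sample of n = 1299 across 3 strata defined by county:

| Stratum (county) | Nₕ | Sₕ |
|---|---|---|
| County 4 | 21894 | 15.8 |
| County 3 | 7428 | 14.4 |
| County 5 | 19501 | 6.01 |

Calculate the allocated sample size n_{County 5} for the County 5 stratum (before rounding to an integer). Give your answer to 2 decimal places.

267.05

Neyman allocation: nₕ = n·NₕSₕ / Σⱼ NⱼSⱼ.
Σ NⱼSⱼ = 21894·15.8 + 7428·14.4 + 19501·6.01 = 570089.41.
n_{County 5} = 1299·19501·6.01 / 570089.41 = 267.05.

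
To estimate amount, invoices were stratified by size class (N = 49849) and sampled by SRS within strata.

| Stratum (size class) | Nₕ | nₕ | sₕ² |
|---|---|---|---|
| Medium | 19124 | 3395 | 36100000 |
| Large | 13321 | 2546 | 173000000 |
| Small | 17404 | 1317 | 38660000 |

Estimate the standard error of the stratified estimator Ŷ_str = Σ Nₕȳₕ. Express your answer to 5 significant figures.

4.6011 × 10^6

Var(Ŷ_str) = Σₕ Nₕ²(1 − fₕ)sₕ²/nₕ.
Medium: 19124²·(1 − 3395/19124)·36100000/3395 = 3.1985067 × 10^12.
Large: 13321²·(1 − 2546/13321)·173000000/2546 = 9.7530805 × 10^12.
Small: 17404²·(1 − 1317/17404)·38660000/1317 = 8.2186448 × 10^12.
Sum = 2.1170232 × 10^13.
SE = √(2.1170232 × 10^13) = 4.6011 × 10^6.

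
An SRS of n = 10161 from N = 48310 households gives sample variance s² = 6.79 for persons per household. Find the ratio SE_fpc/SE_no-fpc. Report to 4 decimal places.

f = n/N = 10161/48310 = 0.21032912.
SE_no-fpc = √(s²/n) = 0.025850364; SE_fpc = √((1−f)s²/n) = 0.022971519.
Ratio = √(1−f) = 0.88863428.

0.8886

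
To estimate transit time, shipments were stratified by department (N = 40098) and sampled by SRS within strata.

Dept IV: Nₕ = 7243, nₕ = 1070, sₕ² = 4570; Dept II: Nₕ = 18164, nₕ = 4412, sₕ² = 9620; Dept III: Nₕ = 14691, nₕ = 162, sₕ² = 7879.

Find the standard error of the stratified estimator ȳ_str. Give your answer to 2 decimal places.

Var(ȳ_str) = Σₕ Wₕ²(1 − fₕ)sₕ²/nₕ with Wₕ = Nₕ/N, N = 40098.
Dept IV: Wₕ = 0.18063245; term = 0.18063245²·(1 − 0.14772884)·4570/1070 = 0.11876863.
Dept II: Wₕ = 0.45299017; term = 0.45299017²·(1 − 0.24289804)·9620/4412 = 0.33874391.
Dept III: Wₕ = 0.36637738; term = 0.36637738²·(1 − 0.01102716)·7879/162 = 6.4565088.
Sum = 6.9140213.
SE = √(6.9140213) = 2.63.

2.63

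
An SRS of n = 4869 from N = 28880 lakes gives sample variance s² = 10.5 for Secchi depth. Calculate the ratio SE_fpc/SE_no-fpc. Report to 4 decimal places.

0.9118

f = n/N = 4869/28880 = 0.16859418.
SE_no-fpc = √(s²/n) = 0.046438134; SE_fpc = √((1−f)s²/n) = 0.042342968.
Ratio = √(1−f) = 0.91181457.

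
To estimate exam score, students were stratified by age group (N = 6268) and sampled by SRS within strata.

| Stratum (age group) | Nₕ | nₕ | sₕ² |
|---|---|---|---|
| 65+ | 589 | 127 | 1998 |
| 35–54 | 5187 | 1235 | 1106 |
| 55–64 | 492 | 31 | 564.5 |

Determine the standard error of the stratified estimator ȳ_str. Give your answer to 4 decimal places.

Var(ȳ_str) = Σₕ Wₕ²(1 − fₕ)sₕ²/nₕ with Wₕ = Nₕ/N, N = 6268.
65+: Wₕ = 0.09396937; term = 0.09396937²·(1 − 0.21561969)·1998/127 = 0.10896601.
35–54: Wₕ = 0.82753669; term = 0.82753669²·(1 − 0.23809524)·1106/1235 = 0.46726514.
55–64: Wₕ = 0.07849394; term = 0.07849394²·(1 − 0.06300813)·564.5/31 = 0.10512604.
Sum = 0.68135719.
SE = √(0.68135719) = 0.8254.

0.8254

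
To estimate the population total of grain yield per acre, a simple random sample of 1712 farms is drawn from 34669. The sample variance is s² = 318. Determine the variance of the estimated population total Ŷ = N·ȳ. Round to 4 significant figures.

2.122 × 10^8

Var(Ŷ) = N²·Var(ȳ) = N²·(1 − n/N)·s²/n.
f = 1712/34669 = 0.04938129; Var(ȳ) = 0.95061871·318/1712 = 0.1765752.
Var(Ŷ) = 34669² · 0.1765752 = 2.1223272 × 10^8.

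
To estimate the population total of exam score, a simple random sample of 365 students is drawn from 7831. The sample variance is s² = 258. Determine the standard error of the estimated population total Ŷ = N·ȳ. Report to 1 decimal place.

Var(Ŷ) = N²·Var(ȳ) = N²·(1 − n/N)·s²/n.
f = 365/7831 = 0.04660963; Var(ȳ) = 0.95339037·258/365 = 0.67390333.
Var(Ŷ) = 7831² · 0.67390333 = 4.1326826 × 10^7.
SE(Ŷ) = √(4.1326826 × 10^7) = 6428.6.

6428.6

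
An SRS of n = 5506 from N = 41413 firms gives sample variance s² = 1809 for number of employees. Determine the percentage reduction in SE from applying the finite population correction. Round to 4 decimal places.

6.8847

f = n/N = 5506/41413 = 0.13295342.
SE_no-fpc = √(s²/n) = 0.5731934; SE_fpc = √((1−f)s²/n) = 0.53373096.
Ratio = √(1−f) = 0.93115336. Reduction = 100·(1 − 0.93115336) = 6.8847%.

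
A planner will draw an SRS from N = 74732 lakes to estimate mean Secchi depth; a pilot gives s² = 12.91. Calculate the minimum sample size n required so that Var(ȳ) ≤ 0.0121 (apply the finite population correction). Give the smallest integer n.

1052

Without fpc, n₀ = s²/D = 12.91/0.0121 = 1066.9421.
With fpc, (1 − n/N)·s²/n ≤ D requires n ≥ n₀/(1 + n₀/N) = 1066.9421/(1 + 1066.9421/74732) = 1051.9239.
Rounding up, n = 1052.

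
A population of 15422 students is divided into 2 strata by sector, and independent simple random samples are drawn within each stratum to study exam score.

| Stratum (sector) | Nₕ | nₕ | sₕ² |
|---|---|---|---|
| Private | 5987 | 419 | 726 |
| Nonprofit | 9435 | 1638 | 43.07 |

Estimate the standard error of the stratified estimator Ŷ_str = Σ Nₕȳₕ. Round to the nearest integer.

7726

Var(Ŷ_str) = Σₕ Nₕ²(1 − fₕ)sₕ²/nₕ.
Private: 5987²·(1 − 419/5987)·726/419 = 5.7760518 × 10^7.
Nonprofit: 9435²·(1 − 1638/9435)·43.07/1638 = 1.9343293 × 10^6.
Sum = 5.9694847 × 10^7.
SE = √(5.9694847 × 10^7) = 7726.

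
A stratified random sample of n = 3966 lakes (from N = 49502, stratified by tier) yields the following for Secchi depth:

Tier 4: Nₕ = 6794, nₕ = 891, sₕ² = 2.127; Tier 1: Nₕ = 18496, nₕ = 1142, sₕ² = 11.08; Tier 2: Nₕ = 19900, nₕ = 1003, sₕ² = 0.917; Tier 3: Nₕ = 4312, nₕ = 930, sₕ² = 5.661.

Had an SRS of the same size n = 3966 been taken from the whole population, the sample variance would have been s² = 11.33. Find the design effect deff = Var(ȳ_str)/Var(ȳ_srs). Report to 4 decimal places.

0.5657

Var(ȳ_str) = Σ Wₕ²(1−fₕ)sₕ²/nₕ with Wₕ = Nₕ/49502:
  Tier 4: (6794/49502)²·(1−891/6794)·2.127/891 = 3.9069929 × 10^-5
  Tier 1: (18496/49502)²·(1−1142/18496)·11.08/1142 = 0.001270883
  Tier 2: (19900/49502)²·(1−1003/19900)·0.917/1003 = 1.4030361 × 10^-4
  Tier 3: (4312/49502)²·(1−930/4312)·5.661/930 = 3.6225724 × 10^-5
  → Var(ȳ_str) = 0.0014864823.
Var(ȳ_srs) = (1 − 3966/49502)·11.33/3966 = 0.002627903.
deff = 0.0014864823 / 0.002627903 = 0.5657.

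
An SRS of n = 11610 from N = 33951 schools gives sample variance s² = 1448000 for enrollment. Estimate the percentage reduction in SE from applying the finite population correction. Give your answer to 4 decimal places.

18.8805

f = n/N = 11610/33951 = 0.34196342.
SE_no-fpc = √(s²/n) = 11.167814; SE_fpc = √((1−f)s²/n) = 9.0592697.
Ratio = √(1−f) = 0.81119454. Reduction = 100·(1 − 0.81119454) = 18.8805%.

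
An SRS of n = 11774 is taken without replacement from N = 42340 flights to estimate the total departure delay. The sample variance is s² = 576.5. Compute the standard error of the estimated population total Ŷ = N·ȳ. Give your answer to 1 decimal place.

7960.4

Var(Ŷ) = N²·Var(ȳ) = N²·(1 − n/N)·s²/n.
f = 11774/42340 = 0.27808219; Var(ȳ) = 0.72191781·576.5/11774 = 0.035347853.
Var(Ŷ) = 42340² · 0.035347853 = 6.3367234 × 10^7.
SE(Ŷ) = √(6.3367234 × 10^7) = 7960.4.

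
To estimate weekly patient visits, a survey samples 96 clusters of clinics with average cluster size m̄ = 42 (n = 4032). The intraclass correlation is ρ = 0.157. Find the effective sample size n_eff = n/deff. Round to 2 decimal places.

deff = 1 + (42 − 1)·0.157 = 1 + 6.437 = 7.437.
n_eff = 4032 / 7.437 = 542.15.

542.15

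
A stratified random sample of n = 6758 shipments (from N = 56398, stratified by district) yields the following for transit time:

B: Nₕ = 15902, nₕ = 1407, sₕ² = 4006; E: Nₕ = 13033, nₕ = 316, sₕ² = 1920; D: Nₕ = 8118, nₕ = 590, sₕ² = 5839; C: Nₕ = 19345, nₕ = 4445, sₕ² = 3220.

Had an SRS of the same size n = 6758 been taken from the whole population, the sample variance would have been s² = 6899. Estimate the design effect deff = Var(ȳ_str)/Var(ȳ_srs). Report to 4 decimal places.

0.8667

Var(ȳ_str) = Σ Wₕ²(1−fₕ)sₕ²/nₕ with Wₕ = Nₕ/56398:
  B: (15902/56398)²·(1−1407/15902)·4006/1407 = 0.20632859
  E: (13033/56398)²·(1−316/13033)·1920/316 = 0.31660357
  D: (8118/56398)²·(1−590/8118)·5839/590 = 0.19014623
  C: (19345/56398)²·(1−4445/19345)·3220/4445 = 0.065646519
  → Var(ȳ_str) = 0.77872491.
Var(ȳ_srs) = (1 − 6758/56398)·6899/6758 = 0.89853713.
deff = 0.77872491 / 0.89853713 = 0.8667.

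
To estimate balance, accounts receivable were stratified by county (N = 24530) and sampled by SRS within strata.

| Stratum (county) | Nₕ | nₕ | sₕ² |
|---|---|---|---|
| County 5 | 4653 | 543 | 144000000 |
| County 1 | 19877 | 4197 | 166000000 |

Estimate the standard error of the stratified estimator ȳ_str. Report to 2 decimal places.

Var(ȳ_str) = Σₕ Wₕ²(1 − fₕ)sₕ²/nₕ with Wₕ = Nₕ/N, N = 24530.
County 5: Wₕ = 0.18968610; term = 0.18968610²·(1 − 0.11669890)·144000000/543 = 8428.3476.
County 1: Wₕ = 0.81031390; term = 0.81031390²·(1 − 0.21114856)·166000000/4197 = 20486.649.
Sum = 28914.997.
SE = √(28914.997) = 170.04.

170.04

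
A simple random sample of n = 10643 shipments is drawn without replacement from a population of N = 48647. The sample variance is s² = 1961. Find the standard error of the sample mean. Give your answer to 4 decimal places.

0.3794

Under SRS without replacement, Var(ȳ) = (1 − f)·s²/n with f = n/N = 10643/48647 = 0.21878019.
Var(ȳ) = (1 − 0.21878019)·1961/10643 = 0.78121981·0.18425256 = 0.14394175.
SE(ȳ) = √(0.14394175) = 0.3794.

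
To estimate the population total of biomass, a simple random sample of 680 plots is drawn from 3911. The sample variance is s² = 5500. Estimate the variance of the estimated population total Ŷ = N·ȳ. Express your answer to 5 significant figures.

Var(Ŷ) = N²·Var(ȳ) = N²·(1 − n/N)·s²/n.
f = 680/3911 = 0.17386858; Var(ȳ) = 0.82613142·5500/680 = 6.6819453.
Var(Ŷ) = 3911² · 6.6819453 = 1.0220651 × 10^8.

1.0221 × 10^8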